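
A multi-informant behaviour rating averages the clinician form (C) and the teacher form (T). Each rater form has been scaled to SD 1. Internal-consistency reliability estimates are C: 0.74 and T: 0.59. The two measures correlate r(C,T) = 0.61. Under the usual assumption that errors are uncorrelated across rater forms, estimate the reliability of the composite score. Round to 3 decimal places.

0.792

Var(C+T) = 2 + 2·[0.61] = 2 + 1.22 = 3.22.
Under uncorrelated errors the observed covariances equal the true-score covariances, so only the own-variance terms attenuate.
True-score variance = [0.74 + 0.59] + 1.22 = 1.33 + 1.22 = 2.55.
Reliability = 2.55 / 3.22 = 0.792.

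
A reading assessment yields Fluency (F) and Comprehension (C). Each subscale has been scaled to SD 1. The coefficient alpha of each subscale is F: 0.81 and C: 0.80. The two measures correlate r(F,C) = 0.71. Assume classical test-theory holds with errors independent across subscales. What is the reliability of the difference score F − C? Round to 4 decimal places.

0.3276

Var(F−C) = 1 + 1 − 2·0.71 = 2 − 1.42 = 0.58.
Because errors are independent across components, Cov(Tᵢ,Tⱼ) = Cov(Xᵢ,Xⱼ); the off-diagonal part of the true-score variance is the same as above.
True-score variance = [0.81 + 0.80] − 1.42 = 1.61 − 1.42 = 0.19.
Reliability = 0.19 / 0.58 = 0.3276.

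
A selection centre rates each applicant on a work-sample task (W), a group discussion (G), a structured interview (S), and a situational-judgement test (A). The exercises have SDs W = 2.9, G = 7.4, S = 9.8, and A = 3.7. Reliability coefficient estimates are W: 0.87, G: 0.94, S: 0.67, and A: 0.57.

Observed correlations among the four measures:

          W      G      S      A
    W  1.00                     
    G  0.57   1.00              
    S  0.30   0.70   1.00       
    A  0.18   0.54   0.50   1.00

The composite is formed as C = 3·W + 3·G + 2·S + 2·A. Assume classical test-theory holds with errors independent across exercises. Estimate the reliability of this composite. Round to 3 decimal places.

Var(C) = 3²·2.9² + 3²·7.4² + 2²·9.8² + 2²·3.7² + 2·[9·2.9·7.4·0.57 + 6·2.9·9.8·0.30 + 6·2.9·3.7·0.18 + 6·7.4·9.8·0.70 + 6·7.4·3.7·0.54 + 4·9.8·3.7·0.50] = 1007.45 + 1277.3 = 2284.75.
With uncorrelated errors the cross-covariances are all true-score covariance, so they carry over unchanged; only the diagonal terms shrink to ρᵢσᵢ².
True-score variance = [3²·2.9²·0.87 + 3²·7.4²·0.94 + 2²·9.8²·0.67 + 2²·3.7²·0.57] + 1277.3 = 817.72 + 1277.3 = 2095.02.
Reliability = 2095.02 / 2284.75 = 0.917.

0.917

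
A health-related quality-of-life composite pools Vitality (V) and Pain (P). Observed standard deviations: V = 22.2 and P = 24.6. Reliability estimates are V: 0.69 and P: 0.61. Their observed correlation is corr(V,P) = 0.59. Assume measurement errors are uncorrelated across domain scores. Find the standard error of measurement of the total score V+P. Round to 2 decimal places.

Var(total) = 1098 + 644.422 = 1742.42.
True-score variance = 709.207 + 644.422 = 1353.63, so reliability = 0.7769.
Error variance = 1742.42 − 1353.63 = 388.793; SEM = √388.793 = 19.72.

19.72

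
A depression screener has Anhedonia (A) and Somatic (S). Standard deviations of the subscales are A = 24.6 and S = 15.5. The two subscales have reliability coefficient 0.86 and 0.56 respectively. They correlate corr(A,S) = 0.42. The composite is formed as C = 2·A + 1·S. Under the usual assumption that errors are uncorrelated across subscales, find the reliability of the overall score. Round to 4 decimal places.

0.8653

Var(C) = 2²·24.6² + 15.5² + 2·[2·24.6·15.5·0.42] = 2660.89 + 640.584 = 3301.47.
Because errors are independent across components, Cov(Tᵢ,Tⱼ) = Cov(Xᵢ,Xⱼ); the off-diagonal part of the true-score variance is the same as above.
True-score variance = [2²·24.6²·0.86 + 15.5²·0.56] + 640.584 = 2216.29 + 640.584 = 2856.87.
Reliability = 2856.87 / 3301.47 = 0.8653.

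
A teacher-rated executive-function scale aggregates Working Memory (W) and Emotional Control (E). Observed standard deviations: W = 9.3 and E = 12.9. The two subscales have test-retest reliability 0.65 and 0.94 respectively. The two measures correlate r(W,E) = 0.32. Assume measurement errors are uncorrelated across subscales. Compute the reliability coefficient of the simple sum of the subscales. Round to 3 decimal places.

0.878

Var(W+E) = 9.3² + 12.9² + 2·[9.3·12.9·0.32] = 252.9 + 76.7808 = 329.681.
With uncorrelated errors the cross-covariances are all true-score covariance, so they carry over unchanged; only the diagonal terms shrink to ρᵢσᵢ².
True-score variance = [9.3²·0.65 + 12.9²·0.94] + 76.7808 = 212.644 + 76.7808 = 289.425.
Reliability = 289.425 / 329.681 = 0.878.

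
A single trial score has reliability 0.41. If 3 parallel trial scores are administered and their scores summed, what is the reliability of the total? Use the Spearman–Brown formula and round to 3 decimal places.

0.676

ρ_k = kρ / (1 + (k−1)ρ) = 3·0.41 / (1 + 2·0.41) = 1.230 / 1.820 = 0.676.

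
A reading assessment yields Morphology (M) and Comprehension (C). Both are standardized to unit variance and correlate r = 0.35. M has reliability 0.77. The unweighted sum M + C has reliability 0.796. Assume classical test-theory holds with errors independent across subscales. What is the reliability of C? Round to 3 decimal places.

0.679

Var(M+C) = 2 + 2·0.35 = 2.700.
True-score variance = ρ_M + ρ_C + 2·0.35, so 0.796 = (0.77 + ρ_C + 0.70) / 2.700.
ρ_C = 0.796·2.700 − 0.77 − 0.70 = 0.679.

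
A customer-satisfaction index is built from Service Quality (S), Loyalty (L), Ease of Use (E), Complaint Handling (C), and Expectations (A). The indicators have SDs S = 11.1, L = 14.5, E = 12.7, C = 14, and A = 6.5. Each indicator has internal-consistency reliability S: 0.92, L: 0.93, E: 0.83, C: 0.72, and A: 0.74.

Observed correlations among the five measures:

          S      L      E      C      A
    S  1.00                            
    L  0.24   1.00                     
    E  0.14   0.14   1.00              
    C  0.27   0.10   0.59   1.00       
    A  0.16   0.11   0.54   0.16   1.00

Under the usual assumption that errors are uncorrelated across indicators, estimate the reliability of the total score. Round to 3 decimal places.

0.916

Var(S+L+E+C+A) = 11.1² + 14.5² + 12.7² + 14² + 6.5² + 2·[11.1·14.5·0.24 + 11.1·12.7·0.14 + 11.1·14·0.27 + 11.1·6.5·0.16 + 14.5·12.7·0.14 + 14.5·14·0.10 + 14.5·6.5·0.11 + 12.7·14·0.59 + 12.7·6.5·0.54 + 14·6.5·0.16] = 733 + 664.707 = 1397.71.
With uncorrelated errors the cross-covariances are all true-score covariance, so they carry over unchanged; only the diagonal terms shrink to ρᵢσᵢ².
True-score variance = [11.1²·0.92 + 14.5²·0.93 + 12.7²·0.83 + 14²·0.72 + 6.5²·0.74] + 664.707 = 615.141 + 664.707 = 1279.85.
Reliability = 1279.85 / 1397.71 = 0.916.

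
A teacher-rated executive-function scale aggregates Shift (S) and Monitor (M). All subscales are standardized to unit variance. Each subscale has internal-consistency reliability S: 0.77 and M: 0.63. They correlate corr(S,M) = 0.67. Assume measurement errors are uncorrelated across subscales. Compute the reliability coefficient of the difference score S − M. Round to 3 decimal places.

Var(S−M) = 1 + 1 − 2·0.67 = 2 − 1.34 = 0.66.
With uncorrelated errors the cross-covariances are all true-score covariance, so they carry over unchanged; only the diagonal terms shrink to ρᵢσᵢ².
True-score variance = [0.77 + 0.63] − 1.34 = 1.4 − 1.34 = 0.06.
Reliability = 0.06 / 0.66 = 0.091.

0.091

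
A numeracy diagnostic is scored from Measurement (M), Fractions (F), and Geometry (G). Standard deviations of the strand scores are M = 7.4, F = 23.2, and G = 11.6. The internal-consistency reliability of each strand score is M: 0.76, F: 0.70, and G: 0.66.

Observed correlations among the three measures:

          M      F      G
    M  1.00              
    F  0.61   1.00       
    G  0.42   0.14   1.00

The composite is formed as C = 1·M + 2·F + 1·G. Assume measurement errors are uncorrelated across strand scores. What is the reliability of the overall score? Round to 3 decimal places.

0.764

Var(C) = 7.4² + 2²·23.2² + 11.6² + 2·[2·7.4·23.2·0.61 + 7.4·11.6·0.42 + 2·23.2·11.6·0.14] = 2342.28 + 641.712 = 2983.99.
Because errors are independent across components, Cov(Tᵢ,Tⱼ) = Cov(Xᵢ,Xⱼ); the off-diagonal part of the true-score variance is the same as above.
True-score variance = [7.4²·0.76 + 2²·23.2²·0.70 + 11.6²·0.66] + 641.712 = 1637.5 + 641.712 = 2279.21.
Reliability = 2279.21 / 2983.99 = 0.764.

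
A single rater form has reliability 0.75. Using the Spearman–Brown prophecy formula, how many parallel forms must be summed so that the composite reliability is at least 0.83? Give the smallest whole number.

2

k ≥ ρ*(1−ρ₁)/(ρ₁(1−ρ*)) = 0.83·0.25 / (0.75·0.17) = 1.627.
Smallest integer k = 2.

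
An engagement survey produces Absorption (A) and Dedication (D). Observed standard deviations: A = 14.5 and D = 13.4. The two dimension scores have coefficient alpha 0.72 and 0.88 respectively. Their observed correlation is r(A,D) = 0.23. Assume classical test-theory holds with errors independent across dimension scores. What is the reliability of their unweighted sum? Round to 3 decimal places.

0.832

Var(A+D) = 14.5² + 13.4² + 2·[14.5·13.4·0.23] = 389.81 + 89.378 = 479.188.
With uncorrelated errors the cross-covariances are all true-score covariance, so they carry over unchanged; only the diagonal terms shrink to ρᵢσᵢ².
True-score variance = [14.5²·0.72 + 13.4²·0.88] + 89.378 = 309.393 + 89.378 = 398.771.
Reliability = 398.771 / 479.188 = 0.832.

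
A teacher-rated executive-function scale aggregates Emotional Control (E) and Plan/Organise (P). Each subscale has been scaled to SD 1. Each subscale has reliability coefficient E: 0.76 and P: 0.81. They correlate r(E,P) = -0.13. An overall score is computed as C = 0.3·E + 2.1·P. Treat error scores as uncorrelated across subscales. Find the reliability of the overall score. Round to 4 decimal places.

0.8018

Var(C) = 0.3² + 2.1² + 2·[0.63·(-0.13)] = 4.5 − 0.1638 = 4.3362.
With uncorrelated errors the cross-covariances are all true-score covariance, so they carry over unchanged; only the diagonal terms shrink to ρᵢσᵢ².
True-score variance = [0.3²·0.76 + 2.1²·0.81] − 0.1638 = 3.6405 − 0.1638 = 3.4767.
Reliability = 3.4767 / 4.3362 = 0.8018.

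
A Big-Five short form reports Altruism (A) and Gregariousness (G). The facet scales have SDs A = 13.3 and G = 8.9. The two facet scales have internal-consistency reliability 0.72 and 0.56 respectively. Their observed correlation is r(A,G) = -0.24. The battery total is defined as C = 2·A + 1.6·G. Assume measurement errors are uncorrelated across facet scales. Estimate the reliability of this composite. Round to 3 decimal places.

Var(C) = 2²·13.3² + 1.6²·8.9² + 2·[3.2·13.3·8.9·(-0.24)] = 910.338 − 181.816 = 728.521.
Under uncorrelated errors the observed covariances equal the true-score covariances, so only the own-variance terms attenuate.
True-score variance = [2²·13.3²·0.72 + 1.6²·8.9²·0.56] − 181.816 = 622.999 − 181.816 = 441.182.
Reliability = 441.182 / 728.521 = 0.606.

0.606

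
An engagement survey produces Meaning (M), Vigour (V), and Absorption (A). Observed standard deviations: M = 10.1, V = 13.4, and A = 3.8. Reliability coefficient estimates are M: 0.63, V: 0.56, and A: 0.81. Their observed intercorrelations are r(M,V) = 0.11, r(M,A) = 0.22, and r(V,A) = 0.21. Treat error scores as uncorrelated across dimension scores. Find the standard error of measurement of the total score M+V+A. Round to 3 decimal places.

10.931

Var(total) = 296.01 + 68.0484 = 364.058.
True-score variance = 176.516 + 68.0484 = 244.565, so reliability = 0.6718.
Error variance = 364.058 − 244.565 = 119.494; SEM = √119.494 = 10.931.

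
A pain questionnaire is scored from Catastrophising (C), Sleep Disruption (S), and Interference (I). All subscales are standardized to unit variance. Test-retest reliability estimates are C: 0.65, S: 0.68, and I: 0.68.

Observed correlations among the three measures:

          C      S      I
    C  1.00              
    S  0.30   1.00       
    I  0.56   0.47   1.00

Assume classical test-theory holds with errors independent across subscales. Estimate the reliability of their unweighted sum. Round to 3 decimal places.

Var(C+S+I) = 3 + 2·[0.30 + 0.56 + 0.47] = 3 + 2.66 = 5.66.
Under uncorrelated errors the observed covariances equal the true-score covariances, so only the own-variance terms attenuate.
True-score variance = [0.65 + 0.68 + 0.68] + 2.66 = 2.01 + 2.66 = 4.67.
Reliability = 4.67 / 5.66 = 0.825.

0.825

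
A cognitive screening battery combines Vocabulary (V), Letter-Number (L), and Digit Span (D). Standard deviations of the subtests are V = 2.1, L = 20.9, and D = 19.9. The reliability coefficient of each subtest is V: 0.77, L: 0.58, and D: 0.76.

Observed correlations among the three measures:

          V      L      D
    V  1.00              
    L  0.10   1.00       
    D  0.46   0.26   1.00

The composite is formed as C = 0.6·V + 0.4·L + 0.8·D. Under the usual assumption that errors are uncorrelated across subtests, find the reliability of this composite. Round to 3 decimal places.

Var(C) = 0.6²·2.1² + 0.4²·20.9² + 0.8²·19.9² + 2·[0.24·2.1·20.9·0.10 + 0.48·2.1·19.9·0.46 + 0.32·20.9·19.9·0.26] = 324.924 + 89.7686 = 414.692.
Because errors are independent across components, Cov(Tᵢ,Tⱼ) = Cov(Xᵢ,Xⱼ); the off-diagonal part of the true-score variance is the same as above.
True-score variance = [0.6²·2.1²·0.77 + 0.4²·20.9²·0.58 + 0.8²·19.9²·0.76] + 89.7686 = 234.378 + 89.7686 = 324.146.
Reliability = 324.146 / 414.692 = 0.782.

0.782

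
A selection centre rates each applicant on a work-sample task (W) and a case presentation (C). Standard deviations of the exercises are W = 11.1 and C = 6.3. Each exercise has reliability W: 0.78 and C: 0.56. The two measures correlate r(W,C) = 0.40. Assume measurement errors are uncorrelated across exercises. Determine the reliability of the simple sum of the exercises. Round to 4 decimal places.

Var(W+C) = 11.1² + 6.3² + 2·[11.1·6.3·0.40] = 162.9 + 55.944 = 218.844.
Under uncorrelated errors the observed covariances equal the true-score covariances, so only the own-variance terms attenuate.
True-score variance = [11.1²·0.78 + 6.3²·0.56] + 55.944 = 118.33 + 55.944 = 174.274.
Reliability = 174.274 / 218.844 = 0.7963.

0.7963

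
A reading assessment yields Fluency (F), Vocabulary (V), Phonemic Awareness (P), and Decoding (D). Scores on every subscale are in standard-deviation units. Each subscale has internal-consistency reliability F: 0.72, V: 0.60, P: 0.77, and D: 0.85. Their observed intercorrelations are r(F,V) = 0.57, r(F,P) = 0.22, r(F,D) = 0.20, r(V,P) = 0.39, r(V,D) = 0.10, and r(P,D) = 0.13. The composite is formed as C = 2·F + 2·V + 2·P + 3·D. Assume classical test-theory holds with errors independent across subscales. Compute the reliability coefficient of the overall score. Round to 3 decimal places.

Var(C) = 2² + 2² + 2² + 3² + 2·[4·0.57 + 4·0.22 + 6·0.20 + 4·0.39 + 6·0.10 + 6·0.13] = 21 + 14.6 = 35.6.
Under uncorrelated errors the observed covariances equal the true-score covariances, so only the own-variance terms attenuate.
True-score variance = [2²·0.72 + 2²·0.60 + 2²·0.77 + 3²·0.85] + 14.6 = 16.01 + 14.6 = 30.61.
Reliability = 30.61 / 35.6 = 0.860.

0.860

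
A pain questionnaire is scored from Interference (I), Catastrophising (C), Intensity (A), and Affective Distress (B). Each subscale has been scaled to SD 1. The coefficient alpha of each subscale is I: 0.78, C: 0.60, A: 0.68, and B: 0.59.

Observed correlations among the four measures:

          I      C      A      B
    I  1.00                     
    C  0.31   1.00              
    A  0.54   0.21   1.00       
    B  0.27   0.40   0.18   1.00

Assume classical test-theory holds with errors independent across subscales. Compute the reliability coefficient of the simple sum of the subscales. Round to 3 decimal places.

Var(I+C+A+B) = 4 + 2·[0.31 + 0.54 + 0.27 + 0.21 + 0.40 + 0.18] = 4 + 3.82 = 7.82.
With uncorrelated errors the cross-covariances are all true-score covariance, so they carry over unchanged; only the diagonal terms shrink to ρᵢσᵢ².
True-score variance = [0.78 + 0.60 + 0.68 + 0.59] + 3.82 = 2.65 + 3.82 = 6.47.
Reliability = 6.47 / 7.82 = 0.827.

0.827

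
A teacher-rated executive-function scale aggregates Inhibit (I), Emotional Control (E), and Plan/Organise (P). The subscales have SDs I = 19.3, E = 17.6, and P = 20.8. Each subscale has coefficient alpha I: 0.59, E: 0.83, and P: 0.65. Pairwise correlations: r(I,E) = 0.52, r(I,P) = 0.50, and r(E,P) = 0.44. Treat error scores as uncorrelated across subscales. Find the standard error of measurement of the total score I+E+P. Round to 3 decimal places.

18.889

Var(total) = 1114.89 + 1076.86 = 2191.75.
True-score variance = 758.086 + 1076.86 = 1834.94, so reliability = 0.8372.
Error variance = 2191.75 − 1834.94 = 356.804; SEM = √356.804 = 18.889.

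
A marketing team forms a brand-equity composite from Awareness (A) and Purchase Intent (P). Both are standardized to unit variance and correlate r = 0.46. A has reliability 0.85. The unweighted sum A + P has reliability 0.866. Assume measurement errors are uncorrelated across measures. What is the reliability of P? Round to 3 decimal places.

0.759

Var(A+P) = 2 + 2·0.46 = 2.920.
True-score variance = ρ_A + ρ_P + 2·0.46, so 0.866 = (0.85 + ρ_P + 0.92) / 2.920.
ρ_P = 0.866·2.920 − 0.85 − 0.92 = 0.759.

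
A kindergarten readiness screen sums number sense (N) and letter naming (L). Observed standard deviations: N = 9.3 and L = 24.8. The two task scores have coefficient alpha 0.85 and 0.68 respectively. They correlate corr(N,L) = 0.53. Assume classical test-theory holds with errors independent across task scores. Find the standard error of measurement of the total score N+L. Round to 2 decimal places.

14.48

Var(total) = 701.53 + 244.478 = 946.008.
True-score variance = 491.744 + 244.478 = 736.222, so reliability = 0.7782.
Error variance = 946.008 − 736.222 = 209.786; SEM = √209.786 = 14.48.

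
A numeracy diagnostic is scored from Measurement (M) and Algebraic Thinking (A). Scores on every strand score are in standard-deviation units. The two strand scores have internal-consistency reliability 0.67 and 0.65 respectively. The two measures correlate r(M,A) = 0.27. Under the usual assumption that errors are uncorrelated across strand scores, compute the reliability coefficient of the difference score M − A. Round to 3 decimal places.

Var(M−A) = 1 + 1 − 2·0.27 = 2 − 0.54 = 1.46.
Because errors are independent across components, Cov(Tᵢ,Tⱼ) = Cov(Xᵢ,Xⱼ); the off-diagonal part of the true-score variance is the same as above.
True-score variance = [0.67 + 0.65] − 0.54 = 1.32 − 0.54 = 0.78.
Reliability = 0.78 / 1.46 = 0.534.

0.534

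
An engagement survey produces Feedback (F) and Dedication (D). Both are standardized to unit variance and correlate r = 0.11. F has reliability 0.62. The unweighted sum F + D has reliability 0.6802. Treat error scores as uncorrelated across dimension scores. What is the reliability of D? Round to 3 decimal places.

0.670

Var(F+D) = 2 + 2·0.11 = 2.220.
True-score variance = ρ_F + ρ_D + 2·0.11, so 0.6802 = (0.62 + ρ_D + 0.22) / 2.220.
ρ_D = 0.6802·2.220 − 0.62 − 0.22 = 0.670.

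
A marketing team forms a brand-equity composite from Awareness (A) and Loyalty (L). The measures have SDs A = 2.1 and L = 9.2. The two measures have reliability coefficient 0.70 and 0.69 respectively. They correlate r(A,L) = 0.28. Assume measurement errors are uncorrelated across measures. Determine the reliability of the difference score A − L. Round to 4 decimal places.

Var(A−L) = 2.1² + 9.2² − 2·2.1·9.2·0.28 = 89.05 − 10.8192 = 78.2308.
Under uncorrelated errors the observed covariances equal the true-score covariances, so only the own-variance terms attenuate.
True-score variance = [2.1²·0.70 + 9.2²·0.69] − 10.8192 = 61.4886 − 10.8192 = 50.6694.
Reliability = 50.6694 / 78.2308 = 0.6477.

0.6477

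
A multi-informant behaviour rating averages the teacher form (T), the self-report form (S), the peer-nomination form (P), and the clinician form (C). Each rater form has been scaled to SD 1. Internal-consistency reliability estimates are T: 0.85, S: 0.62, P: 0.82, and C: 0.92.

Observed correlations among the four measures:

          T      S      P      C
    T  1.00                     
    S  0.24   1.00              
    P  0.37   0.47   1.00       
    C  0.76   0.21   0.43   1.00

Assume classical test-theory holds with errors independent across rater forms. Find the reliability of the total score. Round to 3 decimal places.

Var(T+S+P+C) = 4 + 2·[0.24 + 0.37 + 0.76 + 0.47 + 0.21 + 0.43] = 4 + 4.96 = 8.96.
With uncorrelated errors the cross-covariances are all true-score covariance, so they carry over unchanged; only the diagonal terms shrink to ρᵢσᵢ².
True-score variance = [0.85 + 0.62 + 0.82 + 0.92] + 4.96 = 3.21 + 4.96 = 8.17.
Reliability = 8.17 / 8.96 = 0.912.

0.912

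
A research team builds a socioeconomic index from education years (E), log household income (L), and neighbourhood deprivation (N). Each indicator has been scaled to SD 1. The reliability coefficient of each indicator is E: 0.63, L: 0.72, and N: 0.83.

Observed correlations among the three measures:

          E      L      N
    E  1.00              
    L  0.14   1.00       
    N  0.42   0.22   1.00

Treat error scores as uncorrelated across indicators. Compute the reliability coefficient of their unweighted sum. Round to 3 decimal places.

Var(E+L+N) = 3 + 2·[0.14 + 0.42 + 0.22] = 3 + 1.56 = 4.56.
Because errors are independent across components, Cov(Tᵢ,Tⱼ) = Cov(Xᵢ,Xⱼ); the off-diagonal part of the true-score variance is the same as above.
True-score variance = [0.63 + 0.72 + 0.83] + 1.56 = 2.18 + 1.56 = 3.74.
Reliability = 3.74 / 4.56 = 0.820.

0.820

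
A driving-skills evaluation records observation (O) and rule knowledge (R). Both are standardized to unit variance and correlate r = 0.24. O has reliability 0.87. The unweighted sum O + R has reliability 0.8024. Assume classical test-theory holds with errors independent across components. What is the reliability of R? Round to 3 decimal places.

0.640

Var(O+R) = 2 + 2·0.24 = 2.480.
True-score variance = ρ_O + ρ_R + 2·0.24, so 0.8024 = (0.87 + ρ_R + 0.48) / 2.480.
ρ_R = 0.8024·2.480 − 0.87 − 0.48 = 0.640.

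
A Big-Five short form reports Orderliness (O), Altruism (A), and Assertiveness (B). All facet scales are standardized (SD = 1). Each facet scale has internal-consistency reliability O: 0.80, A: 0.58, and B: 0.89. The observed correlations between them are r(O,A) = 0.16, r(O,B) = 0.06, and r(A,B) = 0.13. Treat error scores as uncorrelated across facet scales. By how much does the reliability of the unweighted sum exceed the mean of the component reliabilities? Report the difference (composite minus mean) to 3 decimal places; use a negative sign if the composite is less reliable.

Var(sum) = 3 + 0.7 = 3.7; true-score variance = 2.27 + 0.7 = 2.97; composite reliability = 0.8027.
Mean component reliability = 0.7567.
Difference = 0.8027 − 0.7567 = 0.046.

0.046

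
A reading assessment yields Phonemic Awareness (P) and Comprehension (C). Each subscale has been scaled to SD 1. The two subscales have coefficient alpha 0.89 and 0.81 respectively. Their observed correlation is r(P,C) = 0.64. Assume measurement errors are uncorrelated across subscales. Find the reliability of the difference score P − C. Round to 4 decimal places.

Var(P−C) = 1 + 1 − 2·0.64 = 2 − 1.28 = 0.72.
Because errors are independent across components, Cov(Tᵢ,Tⱼ) = Cov(Xᵢ,Xⱼ); the off-diagonal part of the true-score variance is the same as above.
True-score variance = [0.89 + 0.81] − 1.28 = 1.7 − 1.28 = 0.42.
Reliability = 0.42 / 0.72 = 0.5833.

0.5833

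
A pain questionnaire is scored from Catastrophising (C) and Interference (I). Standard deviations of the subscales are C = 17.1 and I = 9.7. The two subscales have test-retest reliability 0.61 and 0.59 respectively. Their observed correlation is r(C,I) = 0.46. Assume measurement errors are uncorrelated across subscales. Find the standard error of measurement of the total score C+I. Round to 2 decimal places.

Var(total) = 386.5 + 152.6 = 539.1.
True-score variance = 233.883 + 152.6 = 386.484, so reliability = 0.7169.
Error variance = 539.1 − 386.484 = 152.617; SEM = √152.617 = 12.35.

12.35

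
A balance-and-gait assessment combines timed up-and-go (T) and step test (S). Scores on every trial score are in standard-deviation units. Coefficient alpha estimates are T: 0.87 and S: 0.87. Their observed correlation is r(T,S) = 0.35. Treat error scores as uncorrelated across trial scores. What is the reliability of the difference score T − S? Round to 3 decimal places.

Var(T−S) = 1 + 1 − 2·0.35 = 2 − 0.7 = 1.3.
Under uncorrelated errors the observed covariances equal the true-score covariances, so only the own-variance terms attenuate.
True-score variance = [0.87 + 0.87] − 0.7 = 1.74 − 0.7 = 1.04.
Reliability = 1.04 / 1.3 = 0.800.

0.800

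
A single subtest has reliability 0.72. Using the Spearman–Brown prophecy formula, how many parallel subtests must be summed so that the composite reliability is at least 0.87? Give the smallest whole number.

k ≥ ρ*(1−ρ₁)/(ρ₁(1−ρ*)) = 0.87·0.28 / (0.72·0.13) = 2.603.
Smallest integer k = 3.

3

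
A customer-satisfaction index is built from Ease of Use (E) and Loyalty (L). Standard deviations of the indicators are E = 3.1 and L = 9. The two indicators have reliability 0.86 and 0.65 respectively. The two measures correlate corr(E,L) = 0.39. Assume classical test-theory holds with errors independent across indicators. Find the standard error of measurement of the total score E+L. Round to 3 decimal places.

Var(total) = 90.61 + 21.762 = 112.372.
True-score variance = 60.9146 + 21.762 = 82.6766, so reliability = 0.7357.
Error variance = 112.372 − 82.6766 = 29.6954; SEM = √29.6954 = 5.449.

5.449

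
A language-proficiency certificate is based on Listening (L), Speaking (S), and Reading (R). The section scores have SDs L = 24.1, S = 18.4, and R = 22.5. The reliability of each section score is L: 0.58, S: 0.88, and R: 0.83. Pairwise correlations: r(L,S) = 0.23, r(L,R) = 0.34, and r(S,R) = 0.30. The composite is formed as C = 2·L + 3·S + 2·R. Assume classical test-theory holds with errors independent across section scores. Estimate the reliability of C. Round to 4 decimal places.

Var(C) = 2²·24.1² + 3²·18.4² + 2²·22.5² + 2·[6·24.1·18.4·0.23 + 4·24.1·22.5·0.34 + 6·18.4·22.5·0.30] = 7395.28 + 4189.21 = 11584.5.
Because errors are independent across components, Cov(Tᵢ,Tⱼ) = Cov(Xᵢ,Xⱼ); the off-diagonal part of the true-score variance is the same as above.
True-score variance = [2²·24.1²·0.58 + 3²·18.4²·0.88 + 2²·22.5²·0.83] + 4189.21 = 5709.62 + 4189.21 = 9898.84.
Reliability = 9898.84 / 11584.5 = 0.8545.

0.8545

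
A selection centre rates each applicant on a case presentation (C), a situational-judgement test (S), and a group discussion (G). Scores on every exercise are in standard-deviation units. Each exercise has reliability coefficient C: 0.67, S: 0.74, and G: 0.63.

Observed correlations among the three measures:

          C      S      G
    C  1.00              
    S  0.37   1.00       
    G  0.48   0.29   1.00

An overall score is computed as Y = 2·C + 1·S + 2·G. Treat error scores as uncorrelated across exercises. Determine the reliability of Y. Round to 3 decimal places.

Var(Y) = 2² + 1 + 2² + 2·[2·0.37 + 4·0.48 + 2·0.29] = 9 + 6.48 = 15.48.
Under uncorrelated errors the observed covariances equal the true-score covariances, so only the own-variance terms attenuate.
True-score variance = [2²·0.67 + 0.74 + 2²·0.63] + 6.48 = 5.94 + 6.48 = 12.42.
Reliability = 12.42 / 15.48 = 0.802.

0.802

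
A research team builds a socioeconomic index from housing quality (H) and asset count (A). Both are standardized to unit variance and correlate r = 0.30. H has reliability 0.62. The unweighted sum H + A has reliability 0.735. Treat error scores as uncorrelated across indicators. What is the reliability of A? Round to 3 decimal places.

0.691

Var(H+A) = 2 + 2·0.30 = 2.600.
True-score variance = ρ_H + ρ_A + 2·0.30, so 0.735 = (0.62 + ρ_A + 0.60) / 2.600.
ρ_A = 0.735·2.600 − 0.62 − 0.60 = 0.691.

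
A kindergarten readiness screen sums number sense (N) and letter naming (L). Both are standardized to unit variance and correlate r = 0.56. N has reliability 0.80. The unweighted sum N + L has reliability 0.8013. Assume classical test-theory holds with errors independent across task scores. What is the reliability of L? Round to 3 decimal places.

0.580

Var(N+L) = 2 + 2·0.56 = 3.120.
True-score variance = ρ_N + ρ_L + 2·0.56, so 0.8013 = (0.80 + ρ_L + 1.12) / 3.120.
ρ_L = 0.8013·3.120 − 0.80 − 1.12 = 0.580.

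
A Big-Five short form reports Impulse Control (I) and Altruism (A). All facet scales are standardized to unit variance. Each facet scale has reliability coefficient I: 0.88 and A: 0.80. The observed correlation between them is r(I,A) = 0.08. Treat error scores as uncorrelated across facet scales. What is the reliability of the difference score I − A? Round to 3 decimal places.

0.826

Var(I−A) = 1 + 1 − 2·0.08 = 2 − 0.16 = 1.84.
With uncorrelated errors the cross-covariances are all true-score covariance, so they carry over unchanged; only the diagonal terms shrink to ρᵢσᵢ².
True-score variance = [0.88 + 0.80] − 0.16 = 1.68 − 0.16 = 1.52.
Reliability = 1.52 / 1.84 = 0.826.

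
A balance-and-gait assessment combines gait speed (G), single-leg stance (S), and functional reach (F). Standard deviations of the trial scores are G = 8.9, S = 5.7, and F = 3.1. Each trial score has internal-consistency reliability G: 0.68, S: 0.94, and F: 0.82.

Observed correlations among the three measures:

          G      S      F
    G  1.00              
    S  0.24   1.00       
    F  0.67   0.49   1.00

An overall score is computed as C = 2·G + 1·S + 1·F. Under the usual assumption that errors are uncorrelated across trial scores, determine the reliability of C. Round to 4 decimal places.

Var(C) = 2²·8.9² + 5.7² + 3.1² + 2·[2·8.9·5.7·0.24 + 2·8.9·3.1·0.67 + 5.7·3.1·0.49] = 358.94 + 139.959 = 498.899.
With uncorrelated errors the cross-covariances are all true-score covariance, so they carry over unchanged; only the diagonal terms shrink to ρᵢσᵢ².
True-score variance = [2²·8.9²·0.68 + 5.7²·0.94 + 3.1²·0.82] + 139.959 = 253.872 + 139.959 = 393.831.
Reliability = 393.831 / 498.899 = 0.7894.

0.7894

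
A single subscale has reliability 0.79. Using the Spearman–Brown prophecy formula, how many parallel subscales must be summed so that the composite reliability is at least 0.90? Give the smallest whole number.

k ≥ ρ*(1−ρ₁)/(ρ₁(1−ρ*)) = 0.90·0.21 / (0.79·0.10) = 2.392.
Smallest integer k = 3.

3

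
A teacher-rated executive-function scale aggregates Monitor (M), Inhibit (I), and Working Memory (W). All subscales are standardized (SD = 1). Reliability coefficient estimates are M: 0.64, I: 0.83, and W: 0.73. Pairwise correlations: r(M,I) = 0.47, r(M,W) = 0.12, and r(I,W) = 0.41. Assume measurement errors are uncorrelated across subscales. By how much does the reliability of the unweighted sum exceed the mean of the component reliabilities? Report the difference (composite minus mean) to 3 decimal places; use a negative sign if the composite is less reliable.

Var(sum) = 3 + 2 = 5; true-score variance = 2.2 + 2 = 4.2; composite reliability = 0.8400.
Mean component reliability = 0.7333.
Difference = 0.8400 − 0.7333 = 0.107.

0.107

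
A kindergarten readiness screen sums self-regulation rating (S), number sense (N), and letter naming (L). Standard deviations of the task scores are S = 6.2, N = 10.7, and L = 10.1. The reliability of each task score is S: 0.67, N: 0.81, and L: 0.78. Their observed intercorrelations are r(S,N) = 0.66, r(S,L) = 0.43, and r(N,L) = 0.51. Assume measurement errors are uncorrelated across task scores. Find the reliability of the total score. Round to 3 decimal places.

Var(S+N+L) = 6.2² + 10.7² + 10.1² + 2·[6.2·10.7·0.66 + 6.2·10.1·0.43 + 10.7·10.1·0.51] = 254.94 + 251.653 = 506.593.
Under uncorrelated errors the observed covariances equal the true-score covariances, so only the own-variance terms attenuate.
True-score variance = [6.2²·0.67 + 10.7²·0.81 + 10.1²·0.78] + 251.653 = 198.059 + 251.653 = 449.713.
Reliability = 449.713 / 506.593 = 0.888.

0.888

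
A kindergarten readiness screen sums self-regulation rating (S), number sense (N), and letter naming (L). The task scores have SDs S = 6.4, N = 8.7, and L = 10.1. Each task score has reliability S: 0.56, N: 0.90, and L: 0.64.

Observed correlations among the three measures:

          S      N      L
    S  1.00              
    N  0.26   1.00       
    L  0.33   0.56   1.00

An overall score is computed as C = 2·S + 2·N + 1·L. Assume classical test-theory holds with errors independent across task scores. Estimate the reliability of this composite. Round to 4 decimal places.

0.8561

Var(C) = 2²·6.4² + 2²·8.7² + 10.1² + 2·[4·6.4·8.7·0.26 + 2·6.4·10.1·0.33 + 2·8.7·10.1·0.56] = 568.61 + 397.968 = 966.578.
Under uncorrelated errors the observed covariances equal the true-score covariances, so only the own-variance terms attenuate.
True-score variance = [2²·6.4²·0.56 + 2²·8.7²·0.90 + 10.1²·0.64] + 397.968 = 429.521 + 397.968 = 827.489.
Reliability = 827.489 / 966.578 = 0.8561.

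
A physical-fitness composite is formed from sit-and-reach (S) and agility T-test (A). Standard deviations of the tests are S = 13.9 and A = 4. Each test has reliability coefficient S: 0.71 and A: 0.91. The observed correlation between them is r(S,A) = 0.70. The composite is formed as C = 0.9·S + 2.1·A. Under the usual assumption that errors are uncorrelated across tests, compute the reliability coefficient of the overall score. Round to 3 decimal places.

0.862

Var(C) = 0.9²·13.9² + 2.1²·4² + 2·[1.89·13.9·4·0.70] = 227.06 + 147.118 = 374.178.
Because errors are independent across components, Cov(Tᵢ,Tⱼ) = Cov(Xᵢ,Xⱼ); the off-diagonal part of the true-score variance is the same as above.
True-score variance = [0.9²·13.9²·0.71 + 2.1²·4²·0.91] + 147.118 = 175.325 + 147.118 = 322.442.
Reliability = 322.442 / 374.178 = 0.862.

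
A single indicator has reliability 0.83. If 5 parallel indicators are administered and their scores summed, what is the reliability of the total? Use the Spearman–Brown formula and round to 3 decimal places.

ρ_k = kρ / (1 + (k−1)ρ) = 5·0.83 / (1 + 4·0.83) = 4.150 / 4.320 = 0.961.

0.961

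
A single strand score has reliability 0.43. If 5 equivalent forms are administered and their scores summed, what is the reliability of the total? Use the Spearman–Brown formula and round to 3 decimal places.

0.790

ρ_k = kρ / (1 + (k−1)ρ) = 5·0.43 / (1 + 4·0.43) = 2.150 / 2.720 = 0.790.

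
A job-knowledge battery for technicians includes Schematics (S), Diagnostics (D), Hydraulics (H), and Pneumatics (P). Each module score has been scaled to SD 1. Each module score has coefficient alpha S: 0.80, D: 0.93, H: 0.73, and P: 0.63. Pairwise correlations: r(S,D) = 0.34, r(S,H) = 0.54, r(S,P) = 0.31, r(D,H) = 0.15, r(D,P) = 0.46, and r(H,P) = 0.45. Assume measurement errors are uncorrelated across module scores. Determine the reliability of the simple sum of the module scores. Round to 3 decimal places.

0.893

Var(S+D+H+P) = 4 + 2·[0.34 + 0.54 + 0.31 + 0.15 + 0.46 + 0.45] = 4 + 4.5 = 8.5.
Under uncorrelated errors the observed covariances equal the true-score covariances, so only the own-variance terms attenuate.
True-score variance = [0.80 + 0.93 + 0.73 + 0.63] + 4.5 = 3.09 + 4.5 = 7.59.
Reliability = 7.59 / 8.5 = 0.893.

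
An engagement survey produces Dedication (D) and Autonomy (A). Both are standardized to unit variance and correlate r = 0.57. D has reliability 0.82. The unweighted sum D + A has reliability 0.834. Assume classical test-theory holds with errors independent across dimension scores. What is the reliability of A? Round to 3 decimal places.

0.659

Var(D+A) = 2 + 2·0.57 = 3.140.
True-score variance = ρ_D + ρ_A + 2·0.57, so 0.834 = (0.82 + ρ_A + 1.14) / 3.140.
ρ_A = 0.834·3.140 − 0.82 − 1.14 = 0.659.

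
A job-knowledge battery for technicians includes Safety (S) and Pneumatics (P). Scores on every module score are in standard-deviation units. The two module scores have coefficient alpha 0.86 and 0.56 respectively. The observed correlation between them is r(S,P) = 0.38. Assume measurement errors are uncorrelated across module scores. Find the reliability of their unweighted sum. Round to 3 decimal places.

0.790

Var(S+P) = 2 + 2·[0.38] = 2 + 0.76 = 2.76.
With uncorrelated errors the cross-covariances are all true-score covariance, so they carry over unchanged; only the diagonal terms shrink to ρᵢσᵢ².
True-score variance = [0.86 + 0.56] + 0.76 = 1.42 + 0.76 = 2.18.
Reliability = 2.18 / 2.76 = 0.790.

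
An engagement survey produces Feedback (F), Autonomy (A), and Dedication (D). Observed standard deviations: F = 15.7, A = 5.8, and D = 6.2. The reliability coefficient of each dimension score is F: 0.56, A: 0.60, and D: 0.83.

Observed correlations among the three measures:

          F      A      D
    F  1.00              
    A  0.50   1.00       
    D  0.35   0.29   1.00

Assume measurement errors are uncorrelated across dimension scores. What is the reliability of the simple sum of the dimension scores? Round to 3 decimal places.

Var(F+A+D) = 15.7² + 5.8² + 6.2² + 2·[15.7·5.8·0.50 + 15.7·6.2·0.35 + 5.8·6.2·0.29] = 318.57 + 180.055 = 498.625.
Under uncorrelated errors the observed covariances equal the true-score covariances, so only the own-variance terms attenuate.
True-score variance = [15.7²·0.56 + 5.8²·0.60 + 6.2²·0.83] + 180.055 = 190.124 + 180.055 = 370.178.
Reliability = 370.178 / 498.625 = 0.742.

0.742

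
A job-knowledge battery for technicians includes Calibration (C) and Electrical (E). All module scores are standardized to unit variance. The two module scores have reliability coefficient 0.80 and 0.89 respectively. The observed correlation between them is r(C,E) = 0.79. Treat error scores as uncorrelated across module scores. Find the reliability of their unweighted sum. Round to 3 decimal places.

0.913

Var(C+E) = 2 + 2·[0.79] = 2 + 1.58 = 3.58.
Because errors are independent across components, Cov(Tᵢ,Tⱼ) = Cov(Xᵢ,Xⱼ); the off-diagonal part of the true-score variance is the same as above.
True-score variance = [0.80 + 0.89] + 1.58 = 1.69 + 1.58 = 3.27.
Reliability = 3.27 / 3.58 = 0.913.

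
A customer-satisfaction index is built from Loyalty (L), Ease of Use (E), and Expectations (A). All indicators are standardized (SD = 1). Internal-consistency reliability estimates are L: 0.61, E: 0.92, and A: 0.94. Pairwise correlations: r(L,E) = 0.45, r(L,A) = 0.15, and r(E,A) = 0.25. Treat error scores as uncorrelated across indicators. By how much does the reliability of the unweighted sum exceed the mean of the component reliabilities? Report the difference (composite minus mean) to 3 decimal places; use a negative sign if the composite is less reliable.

0.064

Var(sum) = 3 + 1.7 = 4.7; true-score variance = 2.47 + 1.7 = 4.17; composite reliability = 0.8872.
Mean component reliability = 0.8233.
Difference = 0.8872 − 0.8233 = 0.064.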